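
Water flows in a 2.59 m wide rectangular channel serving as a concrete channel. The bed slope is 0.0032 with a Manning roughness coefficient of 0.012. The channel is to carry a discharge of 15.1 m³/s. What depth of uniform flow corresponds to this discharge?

y_n = 1.56 m

Manning's equation rearranged: A R^(2/3) = nQ / (1·√S) = 0.012 × 15.1 / (√0.0032) = 3.203.
Try y = 1.8 m: A R^(2/3) = 3.859 — too large.
Try y = 1.31 m: A R^(2/3) = 2.549 — too small.
Try y = 1.56 m: A R^(2/3) = 3.208 — close enough.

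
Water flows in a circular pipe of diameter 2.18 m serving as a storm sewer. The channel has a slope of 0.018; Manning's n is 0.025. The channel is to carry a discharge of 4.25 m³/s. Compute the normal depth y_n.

Manning's equation rearranged: A R^(2/3) = nQ / (1·√S) = 0.025 × 4.25 / (√0.018) = 0.7919.
Trying y = 0.644 m: A R^(2/3) = 0.4733 — short.
Trying y = 0.845 m: A R^(2/3) = 0.7921 — close enough.

y_n = 0.845 m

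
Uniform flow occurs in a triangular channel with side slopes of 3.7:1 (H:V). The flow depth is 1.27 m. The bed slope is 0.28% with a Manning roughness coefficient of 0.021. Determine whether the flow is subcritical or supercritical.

subcritical

For a triangular section with side slope z = 3.7: A = zy² = 3.7×1.27² = 5.968 m²; P = 2y√(1+z²) = 2×1.27×3.833 = 9.735 m.
Hydraulic radius R = A/P = 5.968/9.735 = 0.613 m.
V = (1/n) R^(2/3) √S = (1/0.021) × 0.613^(2/3) × √0.0028 = 1.818 m/s. Hydraulic depth D_h = A/T = 5.968/9.398 = 0.635 m.
Froude number Fr = V/√(g·D_h) = 1.818/√(9.81×0.635) = 0.729, which is less than 1, so the flow is subcritical.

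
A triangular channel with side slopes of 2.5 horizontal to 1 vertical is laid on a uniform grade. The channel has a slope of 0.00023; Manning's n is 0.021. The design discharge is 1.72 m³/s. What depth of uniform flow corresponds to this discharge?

Manning's equation rearranged: A R^(2/3) = nQ / (1·√S) = 0.021 × 1.72 / (√0.00023) = 2.382.
Trying y = 0.851 m: A R^(2/3) = 0.9748 — short.
Trying y = 1.36 m: A R^(2/3) = 3.403 — over.
Trying y = 1.19 m: A R^(2/3) = 2.384 — matches.

y_n = 1.19 m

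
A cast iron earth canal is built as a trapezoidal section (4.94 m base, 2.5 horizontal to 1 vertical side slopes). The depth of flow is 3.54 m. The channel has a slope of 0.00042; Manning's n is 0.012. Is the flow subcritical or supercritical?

With bottom width b = 4.94 m and side slope z = 2.5: A = (b + zy)y = (4.94 + 2.5×3.54)×3.54 = 48.82 m²; P = b + 2y√(1+z²) = 4.94 + 2×3.54×2.693 = 24 m.
Hydraulic radius R = A/P = 48.82/24 = 2.034 m.
V = (1/n) R^(2/3) √S = (1/0.012) × 2.034^(2/3) × √0.00042 = 2.741 m/s. Hydraulic depth D_h = A/T = 48.82/22.64 = 2.156 m.
Froude number Fr = V/√(g·D_h) = 2.741/√(9.81×2.156) = 0.596, which is less than 1, so the flow is subcritical.

subcritical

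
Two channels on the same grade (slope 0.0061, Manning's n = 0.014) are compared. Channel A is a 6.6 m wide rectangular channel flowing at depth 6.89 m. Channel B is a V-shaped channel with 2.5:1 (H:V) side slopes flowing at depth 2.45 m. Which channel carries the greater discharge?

Channel A: Flow area A = b·y = 6.6 × 6.89 = 45.47 m². Wetted perimeter P = b + 2y = 6.6 + 2×6.89 = 20.38 m. Hydraulic radius R = A/P = 45.47/20.38 = 2.231 m. Q_A = (1/0.014)·45.47·2.231^(2/3)·√0.0061 = 433.2 m³/s.
Channel B: For a triangular section with side slope z = 2.5: A = zy² = 2.5×2.45² = 15.01 m²; P = 2y√(1+z²) = 2×2.45×2.693 = 13.19 m. Hydraulic radius R = A/P = 15.01/13.19 = 1.137 m. Q_B = (1/0.014)·15.01·1.137^(2/3)·√0.0061 = 91.22 m³/s.
Q_A = 433.2 m³/s vs Q_B = 91.22 m³/s, so channel A carries more.

channel A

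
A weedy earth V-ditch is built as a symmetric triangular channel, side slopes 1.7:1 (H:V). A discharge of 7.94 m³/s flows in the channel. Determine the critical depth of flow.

y_c = 1.35 m

At critical depth, Q² T / (g A³) = 1, i.e. A³/T = Q²/g = 7.94²/9.81 = 6.426.
At y = 0.983 m: A³/T = 1.326 — low.
At y = 1.7 m: A³/T = 20.52 — high.
At y = 1.35 m: A³/T = 6.479 — matches.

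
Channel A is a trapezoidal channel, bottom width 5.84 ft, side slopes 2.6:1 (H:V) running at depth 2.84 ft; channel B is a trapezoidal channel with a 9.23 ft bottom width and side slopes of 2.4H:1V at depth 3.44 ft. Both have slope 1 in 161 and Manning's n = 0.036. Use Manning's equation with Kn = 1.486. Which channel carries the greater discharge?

Channel A: With bottom width b = 5.84 ft and side slope z = 2.6: A = (b + zy)y = (5.84 + 2.6×2.84)×2.84 = 37.56 ft²; P = b + 2y√(1+z²) = 5.84 + 2×2.84×2.786 = 21.66 ft. Hydraulic radius R = A/P = 37.56/21.66 = 1.734 ft. Q_A = (1.486/0.036)·37.56·1.734^(2/3)·√0.006211 = 176.3 ft³/s.
Channel B: With bottom width b = 9.23 ft and side slope z = 2.4: A = (b + zy)y = (9.23 + 2.4×3.44)×3.44 = 60.15 ft²; P = b + 2y√(1+z²) = 9.23 + 2×3.44×2.6 = 27.12 ft. Hydraulic radius R = A/P = 60.15/27.12 = 2.218 ft. Q_B = (1.486/0.036)·60.15·2.218^(2/3)·√0.006211 = 332.8 ft³/s.
Q_A = 176.3 ft³/s vs Q_B = 332.8 ft³/s, so channel B carries more.

channel B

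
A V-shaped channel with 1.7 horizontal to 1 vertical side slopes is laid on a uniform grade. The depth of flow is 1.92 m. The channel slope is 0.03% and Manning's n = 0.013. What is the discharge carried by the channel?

For a triangular section with side slope z = 1.7: A = zy² = 1.7×1.92² = 6.267 m²; P = 2y√(1+z²) = 2×1.92×1.972 = 7.574 m.
Hydraulic radius R = A/P = 6.267/7.574 = 0.8275 m.
Manning's equation: Q = (1/n) A R^(2/3) S^(1/2) = (1/0.013) × 6.267 × 0.8275^(2/3) × 0.0003^(1/2) = 7.36 m³/s.

Q = 7.36 m³/s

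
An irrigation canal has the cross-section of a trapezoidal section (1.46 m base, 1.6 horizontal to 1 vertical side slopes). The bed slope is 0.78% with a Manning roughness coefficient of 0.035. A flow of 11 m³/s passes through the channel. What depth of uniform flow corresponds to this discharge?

Manning's equation rearranged: A R^(2/3) = nQ / (1·√S) = 0.035 × 11 / (√0.0078) = 4.359.
Try y = 1.55 m: A R^(2/3) = 5.418 — too large.
Try y = 1.02 m: A R^(2/3) = 2.229 — too small.
Try y = 1.4 m: A R^(2/3) = 4.345 — ≈ 4.359.

y_n = 1.4 m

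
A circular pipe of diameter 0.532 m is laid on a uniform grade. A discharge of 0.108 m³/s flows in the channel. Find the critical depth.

At critical depth, Q² T / (g A³) = 1, i.e. A³/T = Q²/g = 0.108²/9.81 = 0.001189.
Trying y = 0.267 m: A³/T = 0.002618 — over.
Trying y = 0.157 m: A³/T = 0.0003395 — short.
Trying y = 0.217 m: A³/T = 0.001184 — ≈ 0.001189.

y_c = 0.217 m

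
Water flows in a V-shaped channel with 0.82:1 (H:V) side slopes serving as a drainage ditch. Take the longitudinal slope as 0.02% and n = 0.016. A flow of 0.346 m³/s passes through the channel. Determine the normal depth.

y_n = 1.01 m

Manning's equation rearranged: A R^(2/3) = nQ / (1·√S) = 0.016 × 0.346 / (√0.0002) = 0.3915.
Try y = 1.21 m: A R^(2/3) = 0.6338 — over.
Try y = 0.853 m: A R^(2/3) = 0.2495 — short.
Try y = 1.01 m: A R^(2/3) = 0.3915 — close enough.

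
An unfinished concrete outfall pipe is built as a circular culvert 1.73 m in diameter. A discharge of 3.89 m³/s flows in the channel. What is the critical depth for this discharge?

y_c = 0.985 m

At critical depth, Q² T / (g A³) = 1, i.e. A³/T = Q²/g = 3.89²/9.81 = 1.543.
Trying y = 1.12 m: A³/T = 2.524 — high.
Trying y = 0.713 m: A³/T = 0.4479 — low.
Trying y = 0.985 m: A³/T = 1.541 — close enough.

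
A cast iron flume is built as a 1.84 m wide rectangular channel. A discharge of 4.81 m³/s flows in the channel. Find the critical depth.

For a rectangular channel, critical depth y_c = (q²/g)^(1/3) where q = Q/b = 4.81/1.84 = 2.614 m²/s.
So y_c = (2.614²/9.81)^(1/3) = 0.886 m.

y_c = 0.886 m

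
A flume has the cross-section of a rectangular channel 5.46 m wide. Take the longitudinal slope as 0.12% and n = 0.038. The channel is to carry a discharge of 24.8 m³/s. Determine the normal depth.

y_n = 3.69 m

Manning's equation rearranged: A R^(2/3) = nQ / (1·√S) = 0.038 × 24.8 / (√0.0012) = 27.2.
Trying y = 4.33 m: A R^(2/3) = 33.34 — over.
Trying y = 2.87 m: A R^(2/3) = 19.6 — short.
Trying y = 3.69 m: A R^(2/3) = 27.21 — close enough.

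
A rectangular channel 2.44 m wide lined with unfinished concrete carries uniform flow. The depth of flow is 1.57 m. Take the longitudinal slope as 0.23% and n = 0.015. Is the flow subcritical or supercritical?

subcritical

Flow area A = b·y = 2.44 × 1.57 = 3.831 m². Wetted perimeter P = b + 2y = 2.44 + 2×1.57 = 5.58 m.
Hydraulic radius R = A/P = 3.831/5.58 = 0.6865 m.
V = (1/n) R^(2/3) √S = (1/0.015) × 0.6865^(2/3) × √0.0023 = 2.488 m/s. Hydraulic depth D_h = A/T = 3.831/2.44 = 1.57 m.
Froude number Fr = V/√(g·D_h) = 2.488/√(9.81×1.57) = 0.634, which is less than 1, so the flow is subcritical.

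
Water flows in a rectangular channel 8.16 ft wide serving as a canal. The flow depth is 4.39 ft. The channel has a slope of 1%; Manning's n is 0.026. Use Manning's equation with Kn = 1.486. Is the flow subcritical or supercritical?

subcritical

Flow area A = b·y = 8.16 × 4.39 = 35.82 ft². Wetted perimeter P = b + 2y = 8.16 + 2×4.39 = 16.94 ft.
Hydraulic radius R = A/P = 35.82/16.94 = 2.115 ft.
V = (1.486/n) R^(2/3) √S = (1.486/0.026) × 2.115^(2/3) × √0.01 = 9.416 ft/s. Hydraulic depth D_h = A/T = 35.82/8.16 = 4.39 ft.
Froude number Fr = V/√(g·D_h) = 9.416/√(32.2×4.39) = 0.792, which is less than 1, so the flow is subcritical.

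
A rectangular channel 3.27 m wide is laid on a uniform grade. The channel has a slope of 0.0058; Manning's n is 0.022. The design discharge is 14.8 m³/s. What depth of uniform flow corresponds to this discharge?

Manning's equation rearranged: A R^(2/3) = nQ / (1·√S) = 0.022 × 14.8 / (√0.0058) = 4.275.
Trying y = 1.23 m: A R^(2/3) = 3.177 — low.
Trying y = 1.7 m: A R^(2/3) = 4.923 — high.
Trying y = 1.53 m: A R^(2/3) = 4.277 — matches.

y_n = 1.53 m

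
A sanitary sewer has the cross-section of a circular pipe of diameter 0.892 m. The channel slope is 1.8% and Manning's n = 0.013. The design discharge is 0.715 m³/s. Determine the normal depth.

Manning's equation rearranged: A R^(2/3) = nQ / (1·√S) = 0.013 × 0.715 / (√0.018) = 0.06928.
At y = 0.302 m: A R^(2/3) = 0.05675 — low.
At y = 0.364 m: A R^(2/3) = 0.08032 — high.
At y = 0.336 m: A R^(2/3) = 0.06933 — close enough.

y_n = 0.336 m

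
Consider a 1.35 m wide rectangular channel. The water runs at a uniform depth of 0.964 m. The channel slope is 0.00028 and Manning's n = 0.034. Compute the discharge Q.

Flow area A = b·y = 1.35 × 0.964 = 1.301 m². Wetted perimeter P = b + 2y = 1.35 + 2×0.964 = 3.278 m.
Hydraulic radius R = A/P = 1.301/3.278 = 0.397 m.
Manning's equation: Q = (1/n) A R^(2/3) S^(1/2) = (1/0.034) × 1.301 × 0.397^(2/3) × 0.00028^(1/2) = 0.346 m³/s.

Q = 0.346 m³/s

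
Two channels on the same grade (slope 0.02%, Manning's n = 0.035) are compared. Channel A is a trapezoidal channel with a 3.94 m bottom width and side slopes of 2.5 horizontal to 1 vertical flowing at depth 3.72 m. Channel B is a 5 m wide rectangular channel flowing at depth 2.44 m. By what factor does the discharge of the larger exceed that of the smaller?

Channel A: With bottom width b = 3.94 m and side slope z = 2.5: A = (b + zy)y = (3.94 + 2.5×3.72)×3.72 = 49.25 m²; P = b + 2y√(1+z²) = 3.94 + 2×3.72×2.693 = 23.97 m. Hydraulic radius R = A/P = 49.25/23.97 = 2.055 m. Q_A = (1/0.035)·49.25·2.055^(2/3)·√0.0002 = 32.16 m³/s.
Channel B: Flow area A = b·y = 5 × 2.44 = 12.2 m². Wetted perimeter P = b + 2y = 5 + 2×2.44 = 9.88 m. Hydraulic radius R = A/P = 12.2/9.88 = 1.235 m. Q_B = (1/0.035)·12.2·1.235^(2/3)·√0.0002 = 5.674 m³/s.
The larger discharge is 32.16 m³/s and the smaller is 5.674 m³/s; the ratio is 5.67.

5.67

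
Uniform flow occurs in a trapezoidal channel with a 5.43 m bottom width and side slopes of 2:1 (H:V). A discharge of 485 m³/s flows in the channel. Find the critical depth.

At critical depth, Q² T / (g A³) = 1, i.e. A³/T = Q²/g = 485²/9.81 = 23980.
Try y = 5.81 m: A³/T = 33910 — too large.
Try y = 4.35 m: A³/T = 10170 — too small.
Try y = 5.35 m: A³/T = 23950 — close enough.

y_c = 5.35 m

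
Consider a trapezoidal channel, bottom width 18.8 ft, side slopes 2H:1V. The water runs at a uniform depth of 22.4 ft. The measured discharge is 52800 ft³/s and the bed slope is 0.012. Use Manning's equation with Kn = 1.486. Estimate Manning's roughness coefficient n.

With bottom width b = 18.8 ft and side slope z = 2: A = (b + zy)y = (18.8 + 2×22.4)×22.4 = 1425 ft²; P = b + 2y√(1+z²) = 18.8 + 2×22.4×2.236 = 119 ft.
Hydraulic radius R = A/P = 1425/119 = 11.97 ft.
Rearranging Manning's equation: n = (1.486/Q) A R^(2/3) S^(1/2) = (1.486/52800) × 1425 × 11.97^(2/3) × √0.012 = 0.023.

n = 0.023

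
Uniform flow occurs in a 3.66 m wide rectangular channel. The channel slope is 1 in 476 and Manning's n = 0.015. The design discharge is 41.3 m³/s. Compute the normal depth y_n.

Manning's equation rearranged: A R^(2/3) = nQ / (1·√S) = 0.015 × 41.3 / (√0.002101) = 13.52.
Trying y = 2.56 m: A R^(2/3) = 9.785 — too small.
Trying y = 3.68 m: A R^(2/3) = 15.4 — too large.
Trying y = 3.31 m: A R^(2/3) = 13.52 — close enough.

y_n = 3.31 m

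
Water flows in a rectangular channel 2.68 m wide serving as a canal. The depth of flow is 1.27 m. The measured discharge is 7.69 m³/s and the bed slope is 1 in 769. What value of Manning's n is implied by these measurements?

Flow area A = b·y = 2.68 × 1.27 = 3.404 m². Wetted perimeter P = b + 2y = 2.68 + 2×1.27 = 5.22 m.
Hydraulic radius R = A/P = 3.404/5.22 = 0.652 m.
Rearranging Manning's equation: n = (1/Q) A R^(2/3) S^(1/2) = (1/7.69) × 3.404 × 0.652^(2/3) × √0.0013 = 0.012.

n = 0.012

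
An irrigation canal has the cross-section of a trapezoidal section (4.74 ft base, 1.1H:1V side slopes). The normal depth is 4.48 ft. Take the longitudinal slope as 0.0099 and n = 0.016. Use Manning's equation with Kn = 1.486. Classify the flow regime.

supercritical

With bottom width b = 4.74 ft and side slope z = 1.1: A = (b + zy)y = (4.74 + 1.1×4.48)×4.48 = 43.31 ft²; P = b + 2y√(1+z²) = 4.74 + 2×4.48×1.487 = 18.06 ft.
Hydraulic radius R = A/P = 43.31/18.06 = 2.398 ft.
V = (1.486/n) R^(2/3) √S = (1.486/0.016) × 2.398^(2/3) × √0.0099 = 16.56 ft/s. Hydraulic depth D_h = A/T = 43.31/14.6 = 2.967 ft.
Froude number Fr = V/√(g·D_h) = 16.56/√(32.2×2.967) = 1.69, which is greater than 1, so the flow is supercritical.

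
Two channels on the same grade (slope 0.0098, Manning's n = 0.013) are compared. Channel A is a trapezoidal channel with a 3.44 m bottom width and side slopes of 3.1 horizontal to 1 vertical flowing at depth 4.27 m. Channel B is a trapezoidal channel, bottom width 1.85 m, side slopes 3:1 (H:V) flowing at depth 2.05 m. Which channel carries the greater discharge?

channel A

Channel A: With bottom width b = 3.44 m and side slope z = 3.1: A = (b + zy)y = (3.44 + 3.1×4.27)×4.27 = 71.21 m²; P = b + 2y√(1+z²) = 3.44 + 2×4.27×3.257 = 31.26 m. Hydraulic radius R = A/P = 71.21/31.26 = 2.278 m. Q_A = (1/0.013)·71.21·2.278^(2/3)·√0.0098 = 938.9 m³/s.
Channel B: With bottom width b = 1.85 m and side slope z = 3: A = (b + zy)y = (1.85 + 3×2.05)×2.05 = 16.4 m²; P = b + 2y√(1+z²) = 1.85 + 2×2.05×3.162 = 14.82 m. Hydraulic radius R = A/P = 16.4/14.82 = 1.107 m. Q_B = (1/0.013)·16.4·1.107^(2/3)·√0.0098 = 133.6 m³/s.
Q_A = 938.9 m³/s vs Q_B = 133.6 m³/s, so channel A carries more.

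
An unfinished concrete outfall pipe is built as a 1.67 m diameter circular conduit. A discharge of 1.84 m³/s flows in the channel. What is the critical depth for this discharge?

y_c = 0.673 m

At critical depth, Q² T / (g A³) = 1, i.e. A³/T = Q²/g = 1.84²/9.81 = 0.3451.
Trying y = 0.494 m: A³/T = 0.1044 — too small.
Trying y = 0.673 m: A³/T = 0.3445 — ≈ 0.3451.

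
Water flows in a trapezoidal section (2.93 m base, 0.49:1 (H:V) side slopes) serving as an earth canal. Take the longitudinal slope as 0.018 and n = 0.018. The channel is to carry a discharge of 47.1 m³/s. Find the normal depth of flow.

Manning's equation rearranged: A R^(2/3) = nQ / (1·√S) = 0.018 × 47.1 / (√0.018) = 6.319.
Try y = 2.08 m: A R^(2/3) = 8.68 — over.
Try y = 1.72 m: A R^(2/3) = 6.314 — matches.

y_n = 1.72 m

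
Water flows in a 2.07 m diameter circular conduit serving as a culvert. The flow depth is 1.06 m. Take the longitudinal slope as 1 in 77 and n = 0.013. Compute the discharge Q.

For a circular section of diameter D = 2.07 m at depth y = 1.06 m, the central angle is θ = 2 arccos(1 − 2y/D) = 3.19 rad. Then A = (D²/8)(θ − sin θ) = 1.734 m² and P = Dθ/2 = 3.302 m.
Hydraulic radius R = A/P = 1.734/3.302 = 0.5253 m.
Manning's equation: Q = (1/n) A R^(2/3) S^(1/2) = (1/0.013) × 1.734 × 0.5253^(2/3) × 0.01299^(1/2) = 9.9 m³/s.

Q = 9.9 m³/s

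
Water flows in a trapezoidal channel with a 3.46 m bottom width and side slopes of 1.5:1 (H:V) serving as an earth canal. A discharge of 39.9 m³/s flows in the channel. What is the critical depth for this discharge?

At critical depth, Q² T / (g A³) = 1, i.e. A³/T = Q²/g = 39.9²/9.81 = 162.3.
Try y = 1.58 m: A³/T = 95.32 — too small.
Try y = 2.03 m: A³/T = 241.1 — too large.
Try y = 1.83 m: A³/T = 163.6 — ≈ 162.3.

y_c = 1.83 m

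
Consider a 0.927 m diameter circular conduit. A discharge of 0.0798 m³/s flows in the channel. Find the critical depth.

y_c = 0.159 m

At critical depth, Q² T / (g A³) = 1, i.e. A³/T = Q²/g = 0.0798²/9.81 = 0.0006491.
At y = 0.177 m: A³/T = 0.0009977 — too large.
At y = 0.142 m: A³/T = 0.0004198 — too small.
At y = 0.159 m: A³/T = 0.0006549 — matches.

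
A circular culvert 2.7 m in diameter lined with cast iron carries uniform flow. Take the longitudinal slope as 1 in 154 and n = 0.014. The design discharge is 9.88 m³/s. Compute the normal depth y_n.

Manning's equation rearranged: A R^(2/3) = nQ / (1·√S) = 0.014 × 9.88 / (√0.006494) = 1.717.
Trying y = 1.36 m: A R^(2/3) = 2.231 — high.
Trying y = 0.957 m: A R^(2/3) = 1.186 — low.
Trying y = 1.17 m: A R^(2/3) = 1.716 — ≈ 1.717.

y_n = 1.17 m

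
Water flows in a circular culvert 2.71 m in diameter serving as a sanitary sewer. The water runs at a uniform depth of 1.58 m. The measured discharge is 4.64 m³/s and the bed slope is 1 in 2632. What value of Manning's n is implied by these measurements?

n = 0.012

For a circular section of diameter D = 2.71 m at depth y = 1.58 m, the central angle is θ = 2 arccos(1 − 2y/D) = 3.475 rad. Then A = (D²/8)(θ − sin θ) = 3.491 m² and P = Dθ/2 = 4.709 m.
Hydraulic radius R = A/P = 3.491/4.709 = 0.7413 m.
Rearranging Manning's equation: n = (1/Q) A R^(2/3) S^(1/2) = (1/4.64) × 3.491 × 0.7413^(2/3) × √0.0003799 = 0.012.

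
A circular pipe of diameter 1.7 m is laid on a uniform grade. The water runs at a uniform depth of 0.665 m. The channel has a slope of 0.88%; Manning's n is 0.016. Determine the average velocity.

For a circular section of diameter D = 1.7 m at depth y = 0.665 m, the central angle is θ = 2 arccos(1 − 2y/D) = 2.703 rad. Then A = (D²/8)(θ − sin θ) = 0.8229 m² and P = Dθ/2 = 2.297 m.
Hydraulic radius R = A/P = 0.8229/2.297 = 0.3582 m.
From Manning's equation, V = (1/n) R^(2/3) S^(1/2) = (1/0.016) × 0.3582^(2/3) × 0.0088^(1/2) = 2.96 m/s.

V = 2.96 m/s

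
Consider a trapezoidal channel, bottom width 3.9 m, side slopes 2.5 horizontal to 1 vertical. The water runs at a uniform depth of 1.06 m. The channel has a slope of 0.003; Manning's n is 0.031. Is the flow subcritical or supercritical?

With bottom width b = 3.9 m and side slope z = 2.5: A = (b + zy)y = (3.9 + 2.5×1.06)×1.06 = 6.943 m²; P = b + 2y√(1+z²) = 3.9 + 2×1.06×2.693 = 9.608 m.
Hydraulic radius R = A/P = 6.943/9.608 = 0.7226 m.
V = (1/n) R^(2/3) √S = (1/0.031) × 0.7226^(2/3) × √0.003 = 1.423 m/s. Hydraulic depth D_h = A/T = 6.943/9.2 = 0.7547 m.
Froude number Fr = V/√(g·D_h) = 1.423/√(9.81×0.7547) = 0.523, which is less than 1, so the flow is subcritical.

subcritical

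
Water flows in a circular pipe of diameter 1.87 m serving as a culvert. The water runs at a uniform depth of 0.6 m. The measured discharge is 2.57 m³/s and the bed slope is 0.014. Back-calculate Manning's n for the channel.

For a circular section of diameter D = 1.87 m at depth y = 0.6 m, the central angle is θ = 2 arccos(1 − 2y/D) = 2.409 rad. Then A = (D²/8)(θ − sin θ) = 0.7605 m² and P = Dθ/2 = 2.252 m.
Hydraulic radius R = A/P = 0.7605/2.252 = 0.3377 m.
Rearranging Manning's equation: n = (1/Q) A R^(2/3) S^(1/2) = (1/2.57) × 0.7605 × 0.3377^(2/3) × √0.014 = 0.017.

n = 0.017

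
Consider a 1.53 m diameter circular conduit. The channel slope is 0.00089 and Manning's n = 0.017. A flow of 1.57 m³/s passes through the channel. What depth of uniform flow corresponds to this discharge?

Manning's equation rearranged: A R^(2/3) = nQ / (1·√S) = 0.017 × 1.57 / (√0.00089) = 0.8947.
Try y = 1.3 m: A R^(2/3) = 0.998 — too large.
Try y = 1.16 m: A R^(2/3) = 0.8945 — close enough.

y_n = 1.16 m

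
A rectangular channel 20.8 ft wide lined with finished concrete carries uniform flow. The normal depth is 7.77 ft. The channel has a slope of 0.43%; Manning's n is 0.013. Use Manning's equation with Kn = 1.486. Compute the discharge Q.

Q = 3280 ft³/s

Flow area A = b·y = 20.8 × 7.77 = 161.6 ft². Wetted perimeter P = b + 2y = 20.8 + 2×7.77 = 36.34 ft.
Hydraulic radius R = A/P = 161.6/36.34 = 4.447 ft.
Manning's equation: Q = (1.486/n) A R^(2/3) S^(1/2) = (1.486/0.013) × 161.6 × 4.447^(2/3) × 0.0043^(1/2) = 3280 ft³/s.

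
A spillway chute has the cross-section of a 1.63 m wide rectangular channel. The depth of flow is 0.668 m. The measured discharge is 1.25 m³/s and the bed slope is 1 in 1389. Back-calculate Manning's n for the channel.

n = 0.012

Flow area A = b·y = 1.63 × 0.668 = 1.089 m². Wetted perimeter P = b + 2y = 1.63 + 2×0.668 = 2.966 m.
Hydraulic radius R = A/P = 1.089/2.966 = 0.3671 m.
Rearranging Manning's equation: n = (1/Q) A R^(2/3) S^(1/2) = (1/1.25) × 1.089 × 0.3671^(2/3) × √0.0007199 = 0.012.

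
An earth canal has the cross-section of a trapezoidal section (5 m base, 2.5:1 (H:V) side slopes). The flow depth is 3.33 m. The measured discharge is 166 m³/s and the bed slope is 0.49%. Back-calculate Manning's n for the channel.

n = 0.0291

With bottom width b = 5 m and side slope z = 2.5: A = (b + zy)y = (5 + 2.5×3.33)×3.33 = 44.37 m²; P = b + 2y√(1+z²) = 5 + 2×3.33×2.693 = 22.93 m.
Hydraulic radius R = A/P = 44.37/22.93 = 1.935 m.
Rearranging Manning's equation: n = (1/Q) A R^(2/3) S^(1/2) = (1/166) × 44.37 × 1.935^(2/3) × √0.0049 = 0.0291.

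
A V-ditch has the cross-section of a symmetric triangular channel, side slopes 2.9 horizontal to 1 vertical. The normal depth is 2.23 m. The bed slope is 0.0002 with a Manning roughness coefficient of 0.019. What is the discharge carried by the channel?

Q = 11.1 m³/s

For a triangular section with side slope z = 2.9: A = zy² = 2.9×2.23² = 14.42 m²; P = 2y√(1+z²) = 2×2.23×3.068 = 13.68 m.
Hydraulic radius R = A/P = 14.42/13.68 = 1.054 m.
Manning's equation: Q = (1/n) A R^(2/3) S^(1/2) = (1/0.019) × 14.42 × 1.054^(2/3) × 0.0002^(1/2) = 11.1 m³/s.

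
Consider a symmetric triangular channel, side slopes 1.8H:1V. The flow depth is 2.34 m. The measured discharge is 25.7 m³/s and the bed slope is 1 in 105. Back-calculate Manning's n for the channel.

For a triangular section with side slope z = 1.8: A = zy² = 1.8×2.34² = 9.856 m²; P = 2y√(1+z²) = 2×2.34×2.059 = 9.637 m.
Hydraulic radius R = A/P = 9.856/9.637 = 1.023 m.
Rearranging Manning's equation: n = (1/Q) A R^(2/3) S^(1/2) = (1/25.7) × 9.856 × 1.023^(2/3) × √0.009524 = 0.038.

n = 0.038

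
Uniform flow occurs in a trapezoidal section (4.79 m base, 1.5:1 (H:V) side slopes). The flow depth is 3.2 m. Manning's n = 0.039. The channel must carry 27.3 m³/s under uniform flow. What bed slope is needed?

S = 0.000519

With bottom width b = 4.79 m and side slope z = 1.5: A = (b + zy)y = (4.79 + 1.5×3.2)×3.2 = 30.69 m²; P = b + 2y√(1+z²) = 4.79 + 2×3.2×1.803 = 16.33 m.
Hydraulic radius R = A/P = 30.69/16.33 = 1.879 m.
From Manning's equation, S = [nQ / (1 A R^(2/3))]² = [0.039 × 27.3 / (1 × 30.69 × 1.879^(2/3))]² = 0.000519.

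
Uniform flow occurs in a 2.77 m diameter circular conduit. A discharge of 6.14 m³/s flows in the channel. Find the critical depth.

y_c = 1.08 m

At critical depth, Q² T / (g A³) = 1, i.e. A³/T = Q²/g = 6.14²/9.81 = 3.843.
At y = 0.808 m: A³/T = 1.242 — too small.
At y = 1.21 m: A³/T = 5.891 — too large.
At y = 1.08 m: A³/T = 3.809 — matches.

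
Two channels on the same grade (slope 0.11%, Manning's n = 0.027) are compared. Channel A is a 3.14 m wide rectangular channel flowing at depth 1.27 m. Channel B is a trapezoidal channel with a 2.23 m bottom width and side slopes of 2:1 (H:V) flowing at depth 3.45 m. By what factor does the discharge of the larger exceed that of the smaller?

Channel A: Flow area A = b·y = 3.14 × 1.27 = 3.988 m². Wetted perimeter P = b + 2y = 3.14 + 2×1.27 = 5.68 m. Hydraulic radius R = A/P = 3.988/5.68 = 0.7021 m. Q_A = (1/0.027)·3.988·0.7021^(2/3)·√0.0011 = 3.87 m³/s.
Channel B: With bottom width b = 2.23 m and side slope z = 2: A = (b + zy)y = (2.23 + 2×3.45)×3.45 = 31.5 m²; P = b + 2y√(1+z²) = 2.23 + 2×3.45×2.236 = 17.66 m. Hydraulic radius R = A/P = 31.5/17.66 = 1.784 m. Q_B = (1/0.027)·31.5·1.784^(2/3)·√0.0011 = 56.91 m³/s.
The larger discharge is 56.91 m³/s and the smaller is 3.87 m³/s; the ratio is 14.7.

14.7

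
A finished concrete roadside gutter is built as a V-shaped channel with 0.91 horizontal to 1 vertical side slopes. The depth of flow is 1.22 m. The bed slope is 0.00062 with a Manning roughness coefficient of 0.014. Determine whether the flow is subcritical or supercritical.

subcritical

For a triangular section with side slope z = 0.91: A = zy² = 0.91×1.22² = 1.354 m²; P = 2y√(1+z²) = 2×1.22×1.352 = 3.299 m.
Hydraulic radius R = A/P = 1.354/3.299 = 0.4106 m.
V = (1/n) R^(2/3) √S = (1/0.014) × 0.4106^(2/3) × √0.00062 = 0.9825 m/s. Hydraulic depth D_h = A/T = 1.354/2.22 = 0.61 m.
Froude number Fr = V/√(g·D_h) = 0.9825/√(9.81×0.61) = 0.402, which is less than 1, so the flow is subcritical.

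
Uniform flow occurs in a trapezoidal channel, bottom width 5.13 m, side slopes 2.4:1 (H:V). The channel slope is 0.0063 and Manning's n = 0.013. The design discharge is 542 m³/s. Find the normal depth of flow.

y_n = 3.76 m

Manning's equation rearranged: A R^(2/3) = nQ / (1·√S) = 0.013 × 542 / (√0.0063) = 88.77.
At y = 4.35 m: A R^(2/3) = 122.8 — high.
At y = 2.59 m: A R^(2/3) = 39.87 — low.
At y = 3.76 m: A R^(2/3) = 88.82 — close enough.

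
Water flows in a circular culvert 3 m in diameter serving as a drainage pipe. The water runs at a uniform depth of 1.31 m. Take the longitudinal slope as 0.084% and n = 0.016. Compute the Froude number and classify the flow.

subcritical

For a circular section of diameter D = 3 m at depth y = 1.31 m, the central angle is θ = 2 arccos(1 − 2y/D) = 2.888 rad. Then A = (D²/8)(θ − sin θ) = 2.966 m² and P = Dθ/2 = 4.331 m.
Hydraulic radius R = A/P = 2.966/4.331 = 0.6847 m.
V = (1/n) R^(2/3) √S = (1/0.016) × 0.6847^(2/3) × √0.00084 = 1.407 m/s. Hydraulic depth D_h = A/T = 2.966/2.976 = 0.9966 m.
Froude number Fr = V/√(g·D_h) = 1.407/√(9.81×0.9966) = 0.45, which is less than 1, so the flow is subcritical.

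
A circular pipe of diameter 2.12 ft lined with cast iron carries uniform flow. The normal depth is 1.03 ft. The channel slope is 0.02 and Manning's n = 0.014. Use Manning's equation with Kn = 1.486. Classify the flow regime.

supercritical

For a circular section of diameter D = 2.12 ft at depth y = 1.03 ft, the central angle is θ = 2 arccos(1 − 2y/D) = 3.085 rad. Then A = (D²/8)(θ − sin θ) = 1.701 ft² and P = Dθ/2 = 3.27 ft.
Hydraulic radius R = A/P = 1.701/3.27 = 0.5203 ft.
V = (1.486/n) R^(2/3) √S = (1.486/0.014) × 0.5203^(2/3) × √0.02 = 9.71 ft/s. Hydraulic depth D_h = A/T = 1.701/2.119 = 0.8028 ft.
Froude number Fr = V/√(g·D_h) = 9.71/√(32.2×0.8028) = 1.91, which is greater than 1, so the flow is supercritical.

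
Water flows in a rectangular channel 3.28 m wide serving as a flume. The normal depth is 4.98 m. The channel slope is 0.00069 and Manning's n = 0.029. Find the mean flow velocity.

V = 1.04 m/s

Flow area A = b·y = 3.28 × 4.98 = 16.33 m². Wetted perimeter P = b + 2y = 3.28 + 2×4.98 = 13.24 m.
Hydraulic radius R = A/P = 16.33/13.24 = 1.234 m.
From Manning's equation, V = (1/n) R^(2/3) S^(1/2) = (1/0.029) × 1.234^(2/3) × 0.00069^(1/2) = 1.04 m/s.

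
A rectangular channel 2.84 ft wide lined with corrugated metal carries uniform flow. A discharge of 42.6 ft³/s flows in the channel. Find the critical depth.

For a rectangular channel, critical depth y_c = (q²/g)^(1/3) where q = Q/b = 42.6/2.84 = 15 ft²/s.
So y_c = (15²/32.2)^(1/3) = 1.91 ft.

y_c = 1.91 ft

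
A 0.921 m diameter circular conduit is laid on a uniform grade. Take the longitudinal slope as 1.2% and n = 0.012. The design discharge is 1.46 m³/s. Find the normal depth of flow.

y_n = 0.535 m

Manning's equation rearranged: A R^(2/3) = nQ / (1·√S) = 0.012 × 1.46 / (√0.012) = 0.1599.
Try y = 0.445 m: A R^(2/3) = 0.118 — short.
Try y = 0.634 m: A R^(2/3) = 0.2049 — over.
Try y = 0.535 m: A R^(2/3) = 0.1599 — close enough.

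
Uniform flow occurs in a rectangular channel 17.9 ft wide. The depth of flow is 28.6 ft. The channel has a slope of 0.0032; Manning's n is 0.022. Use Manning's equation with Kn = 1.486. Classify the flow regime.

subcritical

Flow area A = b·y = 17.9 × 28.6 = 511.9 ft². Wetted perimeter P = b + 2y = 17.9 + 2×28.6 = 75.1 ft.
Hydraulic radius R = A/P = 511.9/75.1 = 6.817 ft.
V = (1.486/n) R^(2/3) √S = (1.486/0.022) × 6.817^(2/3) × √0.0032 = 13.74 ft/s. Hydraulic depth D_h = A/T = 511.9/17.9 = 28.6 ft.
Froude number Fr = V/√(g·D_h) = 13.74/√(32.2×28.6) = 0.453, which is less than 1, so the flow is subcritical.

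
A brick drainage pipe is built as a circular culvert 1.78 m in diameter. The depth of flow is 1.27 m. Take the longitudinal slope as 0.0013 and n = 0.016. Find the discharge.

For a circular section of diameter D = 1.78 m at depth y = 1.27 m, the central angle is θ = 2 arccos(1 − 2y/D) = 4.024 rad. Then A = (D²/8)(θ − sin θ) = 1.899 m² and P = Dθ/2 = 3.581 m.
Hydraulic radius R = A/P = 1.899/3.581 = 0.5304 m.
Manning's equation: Q = (1/n) A R^(2/3) S^(1/2) = (1/0.016) × 1.899 × 0.5304^(2/3) × 0.0013^(1/2) = 2.8 m³/s.

Q = 2.8 m³/s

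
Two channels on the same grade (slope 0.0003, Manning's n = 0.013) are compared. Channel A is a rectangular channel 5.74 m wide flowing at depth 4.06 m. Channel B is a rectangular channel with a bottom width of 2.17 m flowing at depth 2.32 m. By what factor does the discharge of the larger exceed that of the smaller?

Channel A: Flow area A = b·y = 5.74 × 4.06 = 23.3 m². Wetted perimeter P = b + 2y = 5.74 + 2×4.06 = 13.86 m. Hydraulic radius R = A/P = 23.3/13.86 = 1.681 m. Q_A = (1/0.013)·23.3·1.681^(2/3)·√0.0003 = 43.9 m³/s.
Channel B: Flow area A = b·y = 2.17 × 2.32 = 5.034 m². Wetted perimeter P = b + 2y = 2.17 + 2×2.32 = 6.81 m. Hydraulic radius R = A/P = 5.034/6.81 = 0.7393 m. Q_B = (1/0.013)·5.034·0.7393^(2/3)·√0.0003 = 5.484 m³/s.
The larger discharge is 43.9 m³/s and the smaller is 5.484 m³/s; the ratio is 8.01.

8.01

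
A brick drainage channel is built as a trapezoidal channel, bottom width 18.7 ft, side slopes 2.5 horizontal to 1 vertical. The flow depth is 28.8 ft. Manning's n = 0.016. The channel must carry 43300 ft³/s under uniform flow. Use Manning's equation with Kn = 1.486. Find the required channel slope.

S = 0.000859

With bottom width b = 18.7 ft and side slope z = 2.5: A = (b + zy)y = (18.7 + 2.5×28.8)×28.8 = 2612 ft²; P = b + 2y√(1+z²) = 18.7 + 2×28.8×2.693 = 173.8 ft.
Hydraulic radius R = A/P = 2612/173.8 = 15.03 ft.
From Manning's equation, S = [nQ / (1.486 A R^(2/3))]² = [0.016 × 43300 / (1.486 × 2612 × 15.03^(2/3))]² = 0.000859.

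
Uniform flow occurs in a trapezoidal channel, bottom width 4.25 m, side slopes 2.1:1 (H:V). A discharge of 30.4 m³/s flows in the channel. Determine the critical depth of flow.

y_c = 1.37 m

At critical depth, Q² T / (g A³) = 1, i.e. A³/T = Q²/g = 30.4²/9.81 = 94.21.
At y = 1.55 m: A³/T = 146.3 — over.
At y = 1.37 m: A³/T = 93.05 — close enough.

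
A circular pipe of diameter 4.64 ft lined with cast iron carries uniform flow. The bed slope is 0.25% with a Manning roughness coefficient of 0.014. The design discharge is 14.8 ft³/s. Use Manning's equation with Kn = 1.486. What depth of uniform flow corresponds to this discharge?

y_n = 1.21 ft

Manning's equation rearranged: A R^(2/3) = nQ / (1.486·√S) = 0.014 × 14.8 / (1.486 × √0.0025) = 2.789.
Try y = 0.89 ft: A R^(2/3) = 1.502 — short.
Try y = 1.49 ft: A R^(2/3) = 4.168 — over.
Try y = 1.21 ft: A R^(2/3) = 2.78 — matches.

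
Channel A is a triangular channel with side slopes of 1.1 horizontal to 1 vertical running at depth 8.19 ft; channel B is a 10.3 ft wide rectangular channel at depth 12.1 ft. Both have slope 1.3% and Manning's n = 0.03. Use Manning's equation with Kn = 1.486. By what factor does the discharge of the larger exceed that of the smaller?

Channel A: For a triangular section with side slope z = 1.1: A = zy² = 1.1×8.19² = 73.78 ft²; P = 2y√(1+z²) = 2×8.19×1.487 = 24.35 ft. Hydraulic radius R = A/P = 73.78/24.35 = 3.03 ft. Q_A = (1.486/0.03)·73.78·3.03^(2/3)·√0.013 = 872.6 ft³/s.
Channel B: Flow area A = b·y = 10.3 × 12.1 = 124.6 ft². Wetted perimeter P = b + 2y = 10.3 + 2×12.1 = 34.5 ft. Hydraulic radius R = A/P = 124.6/34.5 = 3.612 ft. Q_B = (1.486/0.03)·124.6·3.612^(2/3)·√0.013 = 1657 ft³/s.
The larger discharge is 1657 ft³/s and the smaller is 872.6 ft³/s; the ratio is 1.9.

1.9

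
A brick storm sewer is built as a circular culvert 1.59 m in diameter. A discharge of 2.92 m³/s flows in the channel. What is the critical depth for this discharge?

At critical depth, Q² T / (g A³) = 1, i.e. A³/T = Q²/g = 2.92²/9.81 = 0.8692.
Trying y = 0.592 m: A³/T = 0.1988 — too small.
Trying y = 0.87 m: A³/T = 0.8683 — matches.

y_c = 0.87 m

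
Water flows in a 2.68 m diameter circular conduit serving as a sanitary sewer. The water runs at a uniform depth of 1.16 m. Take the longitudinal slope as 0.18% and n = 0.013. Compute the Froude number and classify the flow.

subcritical

For a circular section of diameter D = 2.68 m at depth y = 1.16 m, the central angle is θ = 2 arccos(1 − 2y/D) = 2.872 rad. Then A = (D²/8)(θ − sin θ) = 2.34 m² and P = Dθ/2 = 3.849 m.
Hydraulic radius R = A/P = 2.34/3.849 = 0.6079 m.
V = (1/n) R^(2/3) √S = (1/0.013) × 0.6079^(2/3) × √0.0018 = 2.342 m/s. Hydraulic depth D_h = A/T = 2.34/2.656 = 0.881 m.
Froude number Fr = V/√(g·D_h) = 2.342/√(9.81×0.881) = 0.797, which is less than 1, so the flow is subcritical.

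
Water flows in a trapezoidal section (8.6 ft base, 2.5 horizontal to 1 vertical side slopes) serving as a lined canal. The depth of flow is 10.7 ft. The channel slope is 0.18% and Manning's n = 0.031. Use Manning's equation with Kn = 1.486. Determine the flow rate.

With bottom width b = 8.6 ft and side slope z = 2.5: A = (b + zy)y = (8.6 + 2.5×10.7)×10.7 = 378.2 ft²; P = b + 2y√(1+z²) = 8.6 + 2×10.7×2.693 = 66.22 ft.
Hydraulic radius R = A/P = 378.2/66.22 = 5.712 ft.
Manning's equation: Q = (1.486/n) A R^(2/3) S^(1/2) = (1.486/0.031) × 378.2 × 5.712^(2/3) × 0.0018^(1/2) = 2460 ft³/s.

Q = 2460 ft³/s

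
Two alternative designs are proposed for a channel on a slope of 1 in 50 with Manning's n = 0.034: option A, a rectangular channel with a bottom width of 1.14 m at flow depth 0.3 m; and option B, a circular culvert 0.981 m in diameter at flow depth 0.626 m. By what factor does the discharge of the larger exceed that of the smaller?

1.89

Channel A: Flow area A = b·y = 1.14 × 0.3 = 0.342 m². Wetted perimeter P = b + 2y = 1.14 + 2×0.3 = 1.74 m. Hydraulic radius R = A/P = 0.342/1.74 = 0.1966 m. Q_A = (1/0.034)·0.342·0.1966^(2/3)·√0.02 = 0.4809 m³/s.
Channel B: For a circular section of diameter D = 0.981 m at depth y = 0.626 m, the central angle is θ = 2 arccos(1 − 2y/D) = 3.701 rad. Then A = (D²/8)(θ − sin θ) = 0.5091 m² and P = Dθ/2 = 1.816 m. Hydraulic radius R = A/P = 0.5091/1.816 = 0.2804 m. Q_B = (1/0.034)·0.5091·0.2804^(2/3)·√0.02 = 0.9073 m³/s.
The larger discharge is 0.9073 m³/s and the smaller is 0.4809 m³/s; the ratio is 1.89.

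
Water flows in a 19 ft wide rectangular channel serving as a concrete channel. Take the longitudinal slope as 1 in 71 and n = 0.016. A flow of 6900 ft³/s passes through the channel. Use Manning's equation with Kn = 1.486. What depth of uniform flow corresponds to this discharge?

Manning's equation rearranged: A R^(2/3) = nQ / (1.486·√S) = 0.016 × 6900 / (1.486 × √0.01408) = 626.
At y = 13.9 ft: A R^(2/3) = 837.1 — over.
At y = 11.1 ft: A R^(2/3) = 626.4 — close enough.

y_n = 11.1 ft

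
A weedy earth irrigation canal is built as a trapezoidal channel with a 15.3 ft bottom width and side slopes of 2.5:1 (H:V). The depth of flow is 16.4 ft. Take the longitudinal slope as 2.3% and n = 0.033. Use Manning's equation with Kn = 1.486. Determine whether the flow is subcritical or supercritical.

With bottom width b = 15.3 ft and side slope z = 2.5: A = (b + zy)y = (15.3 + 2.5×16.4)×16.4 = 923.3 ft²; P = b + 2y√(1+z²) = 15.3 + 2×16.4×2.693 = 103.6 ft.
Hydraulic radius R = A/P = 923.3/103.6 = 8.911 ft.
V = (1.486/n) R^(2/3) √S = (1.486/0.033) × 8.911^(2/3) × √0.023 = 29.35 ft/s. Hydraulic depth D_h = A/T = 923.3/97.3 = 9.489 ft.
Froude number Fr = V/√(g·D_h) = 29.35/√(32.2×9.489) = 1.68, which is greater than 1, so the flow is supercritical.

supercritical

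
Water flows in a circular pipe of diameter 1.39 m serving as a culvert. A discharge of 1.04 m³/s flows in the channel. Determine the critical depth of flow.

y_c = 0.529 m

At critical depth, Q² T / (g A³) = 1, i.e. A³/T = Q²/g = 1.04²/9.81 = 0.1103.
At y = 0.469 m: A³/T = 0.06943 — short.
At y = 0.649 m: A³/T = 0.2419 — over.
At y = 0.529 m: A³/T = 0.1104 — close enough.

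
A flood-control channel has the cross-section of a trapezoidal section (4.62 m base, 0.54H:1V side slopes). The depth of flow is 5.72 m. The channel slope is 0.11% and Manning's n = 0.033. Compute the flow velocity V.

V = 1.85 m/s

With bottom width b = 4.62 m and side slope z = 0.54: A = (b + zy)y = (4.62 + 0.54×5.72)×5.72 = 44.09 m²; P = b + 2y√(1+z²) = 4.62 + 2×5.72×1.136 = 17.62 m.
Hydraulic radius R = A/P = 44.09/17.62 = 2.502 m.
From Manning's equation, V = (1/n) R^(2/3) S^(1/2) = (1/0.033) × 2.502^(2/3) × 0.0011^(1/2) = 1.85 m/s.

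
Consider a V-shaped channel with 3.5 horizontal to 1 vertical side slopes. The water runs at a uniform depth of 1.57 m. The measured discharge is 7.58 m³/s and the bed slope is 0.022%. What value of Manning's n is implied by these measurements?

n = 0.014

For a triangular section with side slope z = 3.5: A = zy² = 3.5×1.57² = 8.627 m²; P = 2y√(1+z²) = 2×1.57×3.64 = 11.43 m.
Hydraulic radius R = A/P = 8.627/11.43 = 0.7548 m.
Rearranging Manning's equation: n = (1/Q) A R^(2/3) S^(1/2) = (1/7.58) × 8.627 × 0.7548^(2/3) × √0.00022 = 0.014.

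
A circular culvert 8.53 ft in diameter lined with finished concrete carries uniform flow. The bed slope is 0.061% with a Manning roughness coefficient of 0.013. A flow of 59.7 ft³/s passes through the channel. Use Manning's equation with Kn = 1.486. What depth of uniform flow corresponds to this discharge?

y_n = 2.74 ft

Manning's equation rearranged: A R^(2/3) = nQ / (1.486·√S) = 0.013 × 59.7 / (1.486 × √0.00061) = 21.15.
At y = 3.16 ft: A R^(2/3) = 27.69 — too large.
At y = 2.74 ft: A R^(2/3) = 21.15 — ≈ 21.15.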